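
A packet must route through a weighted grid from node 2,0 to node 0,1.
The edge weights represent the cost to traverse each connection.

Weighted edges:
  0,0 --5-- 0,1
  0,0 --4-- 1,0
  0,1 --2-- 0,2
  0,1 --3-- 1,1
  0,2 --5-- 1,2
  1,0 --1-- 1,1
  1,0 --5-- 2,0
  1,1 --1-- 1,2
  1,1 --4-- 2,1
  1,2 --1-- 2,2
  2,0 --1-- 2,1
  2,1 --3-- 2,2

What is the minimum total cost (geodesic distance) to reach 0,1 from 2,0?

Shortest path: 2,0 → 2,1 → 1,1 → 0,1, total weight = 8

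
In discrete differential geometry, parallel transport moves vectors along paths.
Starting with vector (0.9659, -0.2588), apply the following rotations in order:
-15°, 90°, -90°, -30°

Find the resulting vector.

Total rotation: (-15°) + 90° + (-90°) + (-30°) = -45°. Final vector: (0.5000, -0.8660)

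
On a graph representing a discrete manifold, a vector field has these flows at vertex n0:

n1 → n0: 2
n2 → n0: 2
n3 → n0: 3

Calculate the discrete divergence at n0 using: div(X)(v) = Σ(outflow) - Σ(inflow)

Divergence = sum of outgoing flows = (-2) + (-2) + (-3) = -7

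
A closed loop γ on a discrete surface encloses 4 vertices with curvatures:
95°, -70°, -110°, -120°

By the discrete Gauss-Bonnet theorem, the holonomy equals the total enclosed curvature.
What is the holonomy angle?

Holonomy = total enclosed curvature = 95° + (-70°) + (-110°) + (-120°) = -205°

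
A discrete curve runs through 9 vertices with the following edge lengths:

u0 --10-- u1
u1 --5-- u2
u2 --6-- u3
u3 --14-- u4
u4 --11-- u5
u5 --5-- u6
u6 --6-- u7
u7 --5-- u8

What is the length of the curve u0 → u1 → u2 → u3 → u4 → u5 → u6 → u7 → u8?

Arc length = 10 + 5 + 6 + 14 + 11 + 5 + 6 + 5 = 62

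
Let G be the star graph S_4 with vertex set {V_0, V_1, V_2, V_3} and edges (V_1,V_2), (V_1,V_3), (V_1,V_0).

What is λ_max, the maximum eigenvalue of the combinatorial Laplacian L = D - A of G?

The star S_4 is the complete bipartite graph K_{1,3} (one hub of degree 3, 3 leaves of degree 1). The Laplacian spectrum of K_{p,q} is 0, p (multiplicity q−1), q (multiplicity p−1), p+q. With p = 1, q = 3: 0 once, 1 with multiplicity 2, and 4 once. (Check: trace L = sum of degrees = 6 = 2·1 + 4.)
Laplacian eigenvalues: [0.0, 1.0, 1.0, 4.0]. Largest eigenvalue (spectral radius) = 4.0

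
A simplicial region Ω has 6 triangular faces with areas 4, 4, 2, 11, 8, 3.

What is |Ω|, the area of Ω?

4 + 4 + 2 + 11 + 8 + 3 = 32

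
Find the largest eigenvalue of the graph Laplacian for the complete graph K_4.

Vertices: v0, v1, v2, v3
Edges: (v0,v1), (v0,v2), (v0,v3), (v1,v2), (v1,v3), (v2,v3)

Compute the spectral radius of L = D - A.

For the complete graph K_n, L = nI − J (J = all-ones matrix). J has eigenvalues n (once, eigenvector 𝟙) and 0 (multiplicity n−1), so L has eigenvalues 0 (once) and n (multiplicity n−1). Here n = 4: eigenvalue 0 once and 4 with multiplicity 3.
Laplacian eigenvalues: [0.0, 4.0, 4.0, 4.0]. Largest eigenvalue (spectral radius) = 4.0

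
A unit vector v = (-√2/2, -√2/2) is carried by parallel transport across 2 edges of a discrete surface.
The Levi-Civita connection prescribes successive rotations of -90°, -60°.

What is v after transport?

Total rotation: (-90°) + (-60°) = -150°. Final vector: (0.2588, 0.9659)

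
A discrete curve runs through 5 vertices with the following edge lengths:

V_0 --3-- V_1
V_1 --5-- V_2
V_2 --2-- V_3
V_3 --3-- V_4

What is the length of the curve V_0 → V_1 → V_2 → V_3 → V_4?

Arc length = 3 + 5 + 2 + 3 = 13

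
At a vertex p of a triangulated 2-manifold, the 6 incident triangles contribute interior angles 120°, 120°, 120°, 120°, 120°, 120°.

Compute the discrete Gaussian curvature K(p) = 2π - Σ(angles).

Sum of angles = 720°. K = 360° - 720° = -360° = -2π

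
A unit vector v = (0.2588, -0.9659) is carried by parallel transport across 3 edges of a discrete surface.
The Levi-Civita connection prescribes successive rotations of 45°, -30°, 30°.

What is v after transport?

Total rotation: 45° + (-30°) + 30° = 45°. Final vector: (0.8660, -0.5000)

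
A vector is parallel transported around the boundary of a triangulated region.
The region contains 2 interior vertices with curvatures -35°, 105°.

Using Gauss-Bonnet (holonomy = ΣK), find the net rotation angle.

Holonomy = total enclosed curvature = (-35°) + 105° = 70°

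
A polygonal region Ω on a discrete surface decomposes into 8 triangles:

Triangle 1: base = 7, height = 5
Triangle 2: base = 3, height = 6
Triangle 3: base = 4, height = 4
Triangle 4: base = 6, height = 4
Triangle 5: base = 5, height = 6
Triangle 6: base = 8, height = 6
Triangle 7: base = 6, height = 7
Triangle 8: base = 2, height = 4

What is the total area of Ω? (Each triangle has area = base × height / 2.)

(1/2)×7×5 + (1/2)×3×6 + (1/2)×4×4 + (1/2)×6×4 + (1/2)×5×6 + (1/2)×8×6 + (1/2)×6×7 + (1/2)×2×4 = 110.5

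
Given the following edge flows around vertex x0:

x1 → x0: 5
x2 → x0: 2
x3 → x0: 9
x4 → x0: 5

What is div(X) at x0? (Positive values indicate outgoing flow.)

Divergence = sum of outgoing flows = (-5) + (-2) + (-9) + (-5) = -21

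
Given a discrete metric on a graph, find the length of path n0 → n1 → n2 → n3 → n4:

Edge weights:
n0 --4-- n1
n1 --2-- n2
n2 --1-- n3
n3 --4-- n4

Arc length = 4 + 2 + 1 + 4 = 11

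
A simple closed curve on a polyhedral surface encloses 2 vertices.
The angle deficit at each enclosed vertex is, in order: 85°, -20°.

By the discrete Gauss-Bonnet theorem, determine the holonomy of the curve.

Holonomy = total enclosed curvature = 85° + (-20°) = 65°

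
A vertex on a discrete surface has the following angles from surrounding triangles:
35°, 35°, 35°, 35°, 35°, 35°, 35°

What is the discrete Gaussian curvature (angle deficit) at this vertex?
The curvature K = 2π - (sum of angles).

Sum of angles = 245°. K = 360° - 245° = 115°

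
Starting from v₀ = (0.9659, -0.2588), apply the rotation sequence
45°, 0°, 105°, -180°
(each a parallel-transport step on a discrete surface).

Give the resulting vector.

Total rotation: 45° + 0° + 105° + (-180°) = -30°. Final vector: (0.7071, -0.7071)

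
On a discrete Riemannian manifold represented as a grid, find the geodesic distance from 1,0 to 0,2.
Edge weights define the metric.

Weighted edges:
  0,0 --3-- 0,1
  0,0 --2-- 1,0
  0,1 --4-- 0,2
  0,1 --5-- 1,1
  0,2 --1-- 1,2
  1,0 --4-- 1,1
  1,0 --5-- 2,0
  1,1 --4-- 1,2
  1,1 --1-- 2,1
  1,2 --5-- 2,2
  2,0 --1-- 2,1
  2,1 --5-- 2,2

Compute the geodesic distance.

Shortest path: 1,0 → 0,0 → 0,1 → 0,2, total weight = 9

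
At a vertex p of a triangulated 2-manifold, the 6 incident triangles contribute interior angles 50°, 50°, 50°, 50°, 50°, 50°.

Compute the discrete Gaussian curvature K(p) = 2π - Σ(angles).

Sum of angles = 300°. K = 360° - 300° = 60° = π/3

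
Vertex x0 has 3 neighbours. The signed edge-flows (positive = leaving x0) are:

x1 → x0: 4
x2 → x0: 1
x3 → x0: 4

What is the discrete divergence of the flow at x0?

Divergence = sum of outgoing flows = (-4) + (-1) + (-4) = -9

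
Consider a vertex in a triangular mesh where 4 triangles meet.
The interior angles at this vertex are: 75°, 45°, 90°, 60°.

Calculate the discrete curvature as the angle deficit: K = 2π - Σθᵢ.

Sum of angles = 270°. K = 360° - 270° = 90°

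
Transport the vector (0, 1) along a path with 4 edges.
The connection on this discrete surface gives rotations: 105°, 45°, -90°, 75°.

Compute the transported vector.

Total rotation: 105° + 45° + (-90°) + 75° = 135°. Final vector: (-0.7071, -0.7071)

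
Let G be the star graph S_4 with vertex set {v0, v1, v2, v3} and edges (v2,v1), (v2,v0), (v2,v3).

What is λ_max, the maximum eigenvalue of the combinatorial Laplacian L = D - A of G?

The star S_4 is the complete bipartite graph K_{1,3} (one hub of degree 3, 3 leaves of degree 1). The Laplacian spectrum of K_{p,q} is 0, p (multiplicity q−1), q (multiplicity p−1), p+q. With p = 1, q = 3: 0 once, 1 with multiplicity 2, and 4 once. (Check: trace L = sum of degrees = 6 = 2·1 + 4.)
Laplacian eigenvalues: [0.0, 1.0, 1.0, 4.0]. Largest eigenvalue (spectral radius) = 4.0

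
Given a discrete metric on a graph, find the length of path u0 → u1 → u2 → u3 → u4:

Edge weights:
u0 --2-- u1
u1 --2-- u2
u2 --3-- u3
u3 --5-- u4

Arc length = 2 + 2 + 3 + 5 = 12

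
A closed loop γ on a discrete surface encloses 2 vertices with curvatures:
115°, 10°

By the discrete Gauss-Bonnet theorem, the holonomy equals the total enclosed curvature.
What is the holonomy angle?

Holonomy = total enclosed curvature = 115° + 10° = 125°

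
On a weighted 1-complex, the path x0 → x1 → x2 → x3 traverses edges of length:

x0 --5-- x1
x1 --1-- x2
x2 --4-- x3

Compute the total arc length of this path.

Arc length = 5 + 1 + 4 = 10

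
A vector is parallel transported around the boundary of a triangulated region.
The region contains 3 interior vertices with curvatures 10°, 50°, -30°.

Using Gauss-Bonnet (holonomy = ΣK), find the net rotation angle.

Holonomy = total enclosed curvature = 10° + 50° + (-30°) = 30°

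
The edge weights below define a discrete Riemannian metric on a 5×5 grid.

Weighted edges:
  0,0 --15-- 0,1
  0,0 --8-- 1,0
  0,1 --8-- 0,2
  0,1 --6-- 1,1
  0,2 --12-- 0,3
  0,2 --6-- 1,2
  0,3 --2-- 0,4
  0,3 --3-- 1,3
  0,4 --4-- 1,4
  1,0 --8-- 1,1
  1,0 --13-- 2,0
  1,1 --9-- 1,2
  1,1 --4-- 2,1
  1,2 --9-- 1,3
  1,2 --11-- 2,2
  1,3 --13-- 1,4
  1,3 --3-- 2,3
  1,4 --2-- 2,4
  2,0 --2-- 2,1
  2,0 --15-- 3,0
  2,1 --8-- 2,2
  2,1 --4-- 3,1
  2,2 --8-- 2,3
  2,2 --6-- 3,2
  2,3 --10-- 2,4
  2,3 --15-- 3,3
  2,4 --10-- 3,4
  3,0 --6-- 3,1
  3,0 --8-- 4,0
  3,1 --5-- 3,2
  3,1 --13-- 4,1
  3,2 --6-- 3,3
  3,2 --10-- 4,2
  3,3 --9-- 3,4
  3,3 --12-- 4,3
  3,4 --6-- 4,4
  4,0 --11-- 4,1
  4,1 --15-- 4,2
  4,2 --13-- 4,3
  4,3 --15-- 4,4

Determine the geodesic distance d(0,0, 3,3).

Shortest path: 0,0 → 1,0 → 1,1 → 2,1 → 3,1 → 3,2 → 3,3, total weight = 35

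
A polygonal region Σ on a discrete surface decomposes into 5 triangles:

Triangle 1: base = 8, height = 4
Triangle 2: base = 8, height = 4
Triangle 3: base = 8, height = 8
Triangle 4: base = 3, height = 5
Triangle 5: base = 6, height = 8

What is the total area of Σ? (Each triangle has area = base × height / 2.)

(1/2)×8×4 + (1/2)×8×4 + (1/2)×8×8 + (1/2)×3×5 + (1/2)×6×8 = 95.5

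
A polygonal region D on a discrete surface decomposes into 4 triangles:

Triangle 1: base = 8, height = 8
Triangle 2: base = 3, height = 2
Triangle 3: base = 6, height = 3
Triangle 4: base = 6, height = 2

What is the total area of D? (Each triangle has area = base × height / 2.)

(1/2)×8×8 + (1/2)×3×2 + (1/2)×6×3 + (1/2)×6×2 = 50.0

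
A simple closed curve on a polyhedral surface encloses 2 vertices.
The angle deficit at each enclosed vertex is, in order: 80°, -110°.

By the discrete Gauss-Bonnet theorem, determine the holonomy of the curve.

Holonomy = total enclosed curvature = 80° + (-110°) = -30°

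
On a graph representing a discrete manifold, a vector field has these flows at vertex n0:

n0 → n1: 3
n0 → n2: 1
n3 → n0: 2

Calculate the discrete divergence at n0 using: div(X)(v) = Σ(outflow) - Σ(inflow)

Divergence = sum of outgoing flows = 3 + 1 + (-2) = 2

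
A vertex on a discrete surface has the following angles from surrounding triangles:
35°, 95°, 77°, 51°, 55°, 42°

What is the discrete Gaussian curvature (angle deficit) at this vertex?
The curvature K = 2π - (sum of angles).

Sum of angles = 355°. K = 360° - 355° = 5° = π/36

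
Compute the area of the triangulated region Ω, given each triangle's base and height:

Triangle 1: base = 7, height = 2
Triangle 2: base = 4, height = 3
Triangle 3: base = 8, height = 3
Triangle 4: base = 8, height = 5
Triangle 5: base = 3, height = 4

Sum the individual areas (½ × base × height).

(1/2)×7×2 + (1/2)×4×3 + (1/2)×8×3 + (1/2)×8×5 + (1/2)×3×4 = 51.0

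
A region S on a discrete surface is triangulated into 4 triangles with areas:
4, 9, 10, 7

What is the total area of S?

4 + 9 + 10 + 7 = 30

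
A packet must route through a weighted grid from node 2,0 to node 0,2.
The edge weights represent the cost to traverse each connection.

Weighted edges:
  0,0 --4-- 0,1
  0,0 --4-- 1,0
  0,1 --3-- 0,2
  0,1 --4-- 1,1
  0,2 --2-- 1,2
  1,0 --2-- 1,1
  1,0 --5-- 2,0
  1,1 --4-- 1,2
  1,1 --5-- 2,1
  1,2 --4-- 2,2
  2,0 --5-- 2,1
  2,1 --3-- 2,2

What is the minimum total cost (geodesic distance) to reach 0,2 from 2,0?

Shortest path: 2,0 → 1,0 → 1,1 → 1,2 → 0,2, total weight = 13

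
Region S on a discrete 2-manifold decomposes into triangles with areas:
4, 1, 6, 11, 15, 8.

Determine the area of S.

4 + 1 + 6 + 11 + 15 + 8 = 45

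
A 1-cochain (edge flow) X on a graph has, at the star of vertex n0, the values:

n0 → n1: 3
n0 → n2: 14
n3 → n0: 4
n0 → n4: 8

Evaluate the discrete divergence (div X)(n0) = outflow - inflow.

Divergence = sum of outgoing flows = 3 + 14 + (-4) + 8 = 21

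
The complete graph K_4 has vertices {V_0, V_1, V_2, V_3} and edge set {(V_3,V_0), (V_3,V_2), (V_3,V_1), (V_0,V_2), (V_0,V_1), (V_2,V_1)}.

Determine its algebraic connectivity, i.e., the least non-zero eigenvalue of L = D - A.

For the complete graph K_n, L = nI − J (J = all-ones matrix). J has eigenvalues n (once, eigenvector 𝟙) and 0 (multiplicity n−1), so L has eigenvalues 0 (once) and n (multiplicity n−1). Here n = 4: eigenvalue 0 once and 4 with multiplicity 3.
Laplacian eigenvalues: [0.0, 4.0, 4.0, 4.0]. Algebraic connectivity (smallest non-zero eigenvalue) = 4.0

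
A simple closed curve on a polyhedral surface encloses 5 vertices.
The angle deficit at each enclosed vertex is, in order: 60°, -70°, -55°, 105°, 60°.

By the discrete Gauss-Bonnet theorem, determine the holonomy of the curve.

Holonomy = total enclosed curvature = 60° + (-70°) + (-55°) + 105° + 60° = 100°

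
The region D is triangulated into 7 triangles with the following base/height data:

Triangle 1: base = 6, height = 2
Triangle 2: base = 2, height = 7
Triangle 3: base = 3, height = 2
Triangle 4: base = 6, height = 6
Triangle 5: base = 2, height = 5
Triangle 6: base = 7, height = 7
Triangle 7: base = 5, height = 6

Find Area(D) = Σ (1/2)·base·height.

(1/2)×6×2 + (1/2)×2×7 + (1/2)×3×2 + (1/2)×6×6 + (1/2)×2×5 + (1/2)×7×7 + (1/2)×5×6 = 78.5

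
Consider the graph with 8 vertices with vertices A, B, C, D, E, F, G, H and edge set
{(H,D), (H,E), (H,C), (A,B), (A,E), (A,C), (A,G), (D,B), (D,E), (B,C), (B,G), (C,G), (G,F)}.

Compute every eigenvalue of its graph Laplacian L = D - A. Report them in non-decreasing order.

Degrees: deg(A) = 4, deg(B) = 4, deg(C) = 4, deg(D) = 3, deg(E) = 3, deg(F) = 1, deg(G) = 4, deg(H) = 3.
L = D − A with rows/columns ordered (A, B, C, D, E, F, G, H):
  [ 4, -1, -1,  0, -1,  0, -1,  0]
  [-1,  4, -1, -1,  0,  0, -1,  0]
  [-1, -1,  4,  0,  0,  0, -1, -1]
  [ 0, -1,  0,  3, -1,  0,  0, -1]
  [-1,  0,  0, -1,  3,  0,  0, -1]
  [ 0,  0,  0,  0,  0,  1, -1,  0]
  [-1, -1, -1,  0,  0, -1,  4,  0]
  [ 0,  0, -1, -1, -1,  0,  0,  3]
Characteristic polynomial: det(λI − L) = λ(λ² − 6λ + 4)(λ − 2)(λ² − 9λ + 19)².
Roots: λ = 0; (λ² − 6λ + 4) = 0 ⇒ λ = 3 ± √5 ≈ 0.7639, 5.2361; (λ − 2) = 0 ⇒ λ = 2; (λ² − 9λ + 19) = 0 ⇒ λ = (9 ± √5)/2 ≈ 3.382, 5.618 (multiplicity 2).
(Check: the roots sum (with multiplicity) to 26, matching trace L = Σdeg = 2·13 = 26.)
Laplacian eigenvalues (increasing order): [0.0, 0.7639, 2.0, 3.382, 3.382, 5.2361, 5.618, 5.618]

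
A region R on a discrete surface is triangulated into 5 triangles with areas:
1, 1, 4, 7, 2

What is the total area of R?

1 + 1 + 4 + 7 + 2 = 15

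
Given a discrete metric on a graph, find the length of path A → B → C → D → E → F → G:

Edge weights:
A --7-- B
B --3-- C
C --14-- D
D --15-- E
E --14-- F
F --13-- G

Arc length = 7 + 3 + 14 + 15 + 14 + 13 = 66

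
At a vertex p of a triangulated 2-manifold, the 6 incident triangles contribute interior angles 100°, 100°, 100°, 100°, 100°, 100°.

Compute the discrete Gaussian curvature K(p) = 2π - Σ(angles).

Sum of angles = 600°. K = 360° - 600° = -240° = -4π/3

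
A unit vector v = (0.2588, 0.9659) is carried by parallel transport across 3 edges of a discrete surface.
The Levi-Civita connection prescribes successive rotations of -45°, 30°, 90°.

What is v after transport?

Total rotation: (-45°) + 30° + 90° = 75°. Final vector: (-0.8660, 0.5000)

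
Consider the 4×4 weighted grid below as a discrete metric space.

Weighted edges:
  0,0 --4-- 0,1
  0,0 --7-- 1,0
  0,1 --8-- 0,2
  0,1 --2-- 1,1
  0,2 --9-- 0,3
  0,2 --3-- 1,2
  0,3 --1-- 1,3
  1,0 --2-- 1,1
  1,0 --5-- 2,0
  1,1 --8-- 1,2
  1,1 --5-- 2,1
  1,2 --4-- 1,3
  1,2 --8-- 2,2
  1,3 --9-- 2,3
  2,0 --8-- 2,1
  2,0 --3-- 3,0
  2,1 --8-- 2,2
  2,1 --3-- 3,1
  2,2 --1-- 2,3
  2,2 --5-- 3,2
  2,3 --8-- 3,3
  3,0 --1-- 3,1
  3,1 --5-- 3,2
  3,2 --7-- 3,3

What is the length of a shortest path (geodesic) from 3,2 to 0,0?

Shortest path: 3,2 → 3,1 → 2,1 → 1,1 → 0,1 → 0,0, total weight = 19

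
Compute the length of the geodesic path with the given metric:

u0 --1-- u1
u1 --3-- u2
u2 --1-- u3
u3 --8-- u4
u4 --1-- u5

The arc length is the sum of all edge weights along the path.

Arc length = 1 + 3 + 1 + 8 + 1 = 14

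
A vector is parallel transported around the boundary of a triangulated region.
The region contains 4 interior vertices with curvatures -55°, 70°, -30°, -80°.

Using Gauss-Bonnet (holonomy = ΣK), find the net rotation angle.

Holonomy = total enclosed curvature = (-55°) + 70° + (-30°) + (-80°) = -95°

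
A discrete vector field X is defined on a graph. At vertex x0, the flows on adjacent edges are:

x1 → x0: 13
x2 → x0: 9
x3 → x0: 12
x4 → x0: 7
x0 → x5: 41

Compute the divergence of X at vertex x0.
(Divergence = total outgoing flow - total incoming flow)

Divergence = sum of outgoing flows = (-13) + (-9) + (-12) + (-7) + 41 = 0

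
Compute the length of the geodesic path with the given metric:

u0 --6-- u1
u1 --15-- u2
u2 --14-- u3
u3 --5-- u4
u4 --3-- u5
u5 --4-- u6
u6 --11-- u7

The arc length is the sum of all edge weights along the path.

Arc length = 6 + 15 + 14 + 5 + 3 + 4 + 11 = 58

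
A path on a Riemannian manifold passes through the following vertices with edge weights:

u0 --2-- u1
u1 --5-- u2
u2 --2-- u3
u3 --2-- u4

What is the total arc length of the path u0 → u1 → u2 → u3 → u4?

Arc length = 2 + 5 + 2 + 2 = 11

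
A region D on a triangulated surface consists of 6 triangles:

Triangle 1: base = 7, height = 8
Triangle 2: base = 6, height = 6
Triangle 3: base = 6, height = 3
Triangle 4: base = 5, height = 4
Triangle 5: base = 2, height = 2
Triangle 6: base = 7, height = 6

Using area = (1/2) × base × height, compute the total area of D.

(1/2)×7×8 + (1/2)×6×6 + (1/2)×6×3 + (1/2)×5×4 + (1/2)×2×2 + (1/2)×7×6 = 88.0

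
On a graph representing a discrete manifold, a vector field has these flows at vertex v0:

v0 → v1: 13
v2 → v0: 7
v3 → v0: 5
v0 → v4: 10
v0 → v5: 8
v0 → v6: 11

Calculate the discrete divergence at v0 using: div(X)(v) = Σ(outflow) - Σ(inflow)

Divergence = sum of outgoing flows = 13 + (-7) + (-5) + 10 + 8 + 11 = 30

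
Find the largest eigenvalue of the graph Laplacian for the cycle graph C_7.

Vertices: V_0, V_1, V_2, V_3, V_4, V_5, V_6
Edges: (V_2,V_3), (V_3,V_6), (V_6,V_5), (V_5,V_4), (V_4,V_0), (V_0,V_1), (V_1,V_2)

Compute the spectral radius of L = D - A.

The cycle graph C_n has Laplacian eigenvalues λ_k = 2 − 2cos(2πk/n), k = 0, 1, …, n−1. Here n = 7:
k=0: 2 − 2cos(0) = 0.0; k=1: 2 − 2cos(2π/7) = 0.753; k=2: 2 − 2cos(4π/7) = 2.445; k=3: 2 − 2cos(6π/7) = 3.8019; k=4: 2 − 2cos(8π/7) = 3.8019; k=5: 2 − 2cos(10π/7) = 2.445; k=6: 2 − 2cos(12π/7) = 0.753.
Laplacian eigenvalues: [0.0, 0.753, 0.753, 2.445, 2.445, 3.8019, 3.8019]. Largest eigenvalue (spectral radius) = 3.8019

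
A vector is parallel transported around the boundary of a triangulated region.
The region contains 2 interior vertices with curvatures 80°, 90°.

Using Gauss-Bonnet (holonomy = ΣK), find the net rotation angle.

Holonomy = total enclosed curvature = 80° + 90° = 170°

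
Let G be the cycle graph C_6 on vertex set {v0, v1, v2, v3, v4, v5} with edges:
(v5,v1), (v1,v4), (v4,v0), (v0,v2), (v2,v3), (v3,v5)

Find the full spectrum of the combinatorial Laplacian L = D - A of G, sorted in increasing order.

The cycle graph C_n has Laplacian eigenvalues λ_k = 2 − 2cos(2πk/n), k = 0, 1, …, n−1. Here n = 6:
k=0: 2 − 2cos(0) = 0.0; k=1: 2 − 2cos(π/3) = 1.0; k=2: 2 − 2cos(2π/3) = 3.0; k=3: 2 − 2cos(π) = 4.0; k=4: 2 − 2cos(4π/3) = 3.0; k=5: 2 − 2cos(5π/3) = 1.0.
Laplacian eigenvalues (increasing order): [0.0, 1.0, 1.0, 3.0, 3.0, 4.0]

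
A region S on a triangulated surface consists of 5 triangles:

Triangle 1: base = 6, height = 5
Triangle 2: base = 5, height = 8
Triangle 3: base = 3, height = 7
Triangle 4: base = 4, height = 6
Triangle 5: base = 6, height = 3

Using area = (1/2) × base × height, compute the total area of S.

(1/2)×6×5 + (1/2)×5×8 + (1/2)×3×7 + (1/2)×4×6 + (1/2)×6×3 = 66.5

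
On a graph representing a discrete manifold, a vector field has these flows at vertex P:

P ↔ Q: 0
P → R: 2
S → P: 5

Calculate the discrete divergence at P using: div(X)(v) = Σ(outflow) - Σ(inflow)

Divergence = sum of outgoing flows = 0 + 2 + (-5) = -3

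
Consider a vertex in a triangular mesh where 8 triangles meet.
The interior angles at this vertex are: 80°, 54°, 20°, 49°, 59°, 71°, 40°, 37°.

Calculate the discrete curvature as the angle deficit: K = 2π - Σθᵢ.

Sum of angles = 410°. K = 360° - 410° = -50° = -5π/18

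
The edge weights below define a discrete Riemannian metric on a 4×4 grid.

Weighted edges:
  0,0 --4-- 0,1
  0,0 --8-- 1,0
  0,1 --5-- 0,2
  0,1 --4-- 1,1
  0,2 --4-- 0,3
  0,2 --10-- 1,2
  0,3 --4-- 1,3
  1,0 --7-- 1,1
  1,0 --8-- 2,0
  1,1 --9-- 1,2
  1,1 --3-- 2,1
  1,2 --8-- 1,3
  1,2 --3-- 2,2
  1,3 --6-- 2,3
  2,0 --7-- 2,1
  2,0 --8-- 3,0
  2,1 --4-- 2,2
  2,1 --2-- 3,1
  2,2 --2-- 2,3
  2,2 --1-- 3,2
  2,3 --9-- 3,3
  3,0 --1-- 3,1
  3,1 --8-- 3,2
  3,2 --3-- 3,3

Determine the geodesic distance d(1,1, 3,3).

Shortest path: 1,1 → 2,1 → 2,2 → 3,2 → 3,3, total weight = 11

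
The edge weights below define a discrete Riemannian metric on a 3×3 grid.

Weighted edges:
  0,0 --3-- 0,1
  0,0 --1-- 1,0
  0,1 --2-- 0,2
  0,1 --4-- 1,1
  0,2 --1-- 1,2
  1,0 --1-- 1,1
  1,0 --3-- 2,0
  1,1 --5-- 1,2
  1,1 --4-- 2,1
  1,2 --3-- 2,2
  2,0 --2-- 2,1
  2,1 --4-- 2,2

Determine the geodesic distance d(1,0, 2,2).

Shortest path: 1,0 → 1,1 → 2,1 → 2,2, total weight = 9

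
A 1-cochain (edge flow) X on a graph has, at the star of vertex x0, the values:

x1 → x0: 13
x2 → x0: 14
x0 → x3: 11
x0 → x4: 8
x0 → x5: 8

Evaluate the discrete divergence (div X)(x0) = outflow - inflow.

Divergence = sum of outgoing flows = (-13) + (-14) + 11 + 8 + 8 = 0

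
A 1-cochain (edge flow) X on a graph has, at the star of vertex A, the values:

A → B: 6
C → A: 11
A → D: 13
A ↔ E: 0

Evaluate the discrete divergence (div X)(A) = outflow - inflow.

Divergence = sum of outgoing flows = 6 + (-11) + 13 + 0 = 8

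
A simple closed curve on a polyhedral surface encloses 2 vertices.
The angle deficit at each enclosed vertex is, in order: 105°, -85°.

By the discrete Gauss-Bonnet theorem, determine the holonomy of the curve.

Holonomy = total enclosed curvature = 105° + (-85°) = 20°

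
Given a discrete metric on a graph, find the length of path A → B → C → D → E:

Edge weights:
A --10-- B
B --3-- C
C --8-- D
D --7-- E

Arc length = 10 + 3 + 8 + 7 = 28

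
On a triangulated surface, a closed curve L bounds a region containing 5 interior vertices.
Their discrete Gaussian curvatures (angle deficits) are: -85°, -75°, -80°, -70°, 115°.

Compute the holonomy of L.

Holonomy = total enclosed curvature = (-85°) + (-75°) + (-80°) + (-70°) + 115° = -195°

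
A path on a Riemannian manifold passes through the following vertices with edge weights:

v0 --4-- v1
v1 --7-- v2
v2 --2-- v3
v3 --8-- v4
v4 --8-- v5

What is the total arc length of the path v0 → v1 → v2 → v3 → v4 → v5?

Arc length = 4 + 7 + 2 + 8 + 8 = 29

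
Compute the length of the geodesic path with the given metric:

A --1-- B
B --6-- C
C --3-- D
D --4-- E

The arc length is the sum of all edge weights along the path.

Arc length = 1 + 6 + 3 + 4 = 14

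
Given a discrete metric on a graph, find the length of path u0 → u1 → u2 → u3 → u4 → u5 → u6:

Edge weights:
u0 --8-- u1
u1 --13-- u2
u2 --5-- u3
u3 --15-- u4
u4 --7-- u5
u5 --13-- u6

Arc length = 8 + 13 + 5 + 15 + 7 + 13 = 61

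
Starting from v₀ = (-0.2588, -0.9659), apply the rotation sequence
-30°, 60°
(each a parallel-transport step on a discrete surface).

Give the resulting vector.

Total rotation: (-30°) + 60° = 30°. Final vector: (0.2588, -0.9659)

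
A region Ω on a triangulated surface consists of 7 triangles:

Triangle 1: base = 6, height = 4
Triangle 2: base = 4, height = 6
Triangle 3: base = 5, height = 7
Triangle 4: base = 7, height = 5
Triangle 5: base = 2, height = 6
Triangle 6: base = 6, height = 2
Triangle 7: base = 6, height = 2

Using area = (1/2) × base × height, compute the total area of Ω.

(1/2)×6×4 + (1/2)×4×6 + (1/2)×5×7 + (1/2)×7×5 + (1/2)×2×6 + (1/2)×6×2 + (1/2)×6×2 = 77.0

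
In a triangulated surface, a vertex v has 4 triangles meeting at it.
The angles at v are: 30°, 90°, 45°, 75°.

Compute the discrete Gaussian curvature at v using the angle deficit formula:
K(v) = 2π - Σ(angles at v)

Sum of angles = 240°. K = 360° - 240° = 120° = 2π/3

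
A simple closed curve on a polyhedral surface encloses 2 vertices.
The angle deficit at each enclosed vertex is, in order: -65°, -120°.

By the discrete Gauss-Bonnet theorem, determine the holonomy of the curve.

Holonomy = total enclosed curvature = (-65°) + (-120°) = -185°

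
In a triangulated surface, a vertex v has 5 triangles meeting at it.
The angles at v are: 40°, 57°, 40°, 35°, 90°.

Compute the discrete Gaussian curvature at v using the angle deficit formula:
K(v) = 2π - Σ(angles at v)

Sum of angles = 262°. K = 360° - 262° = 98° = 49π/90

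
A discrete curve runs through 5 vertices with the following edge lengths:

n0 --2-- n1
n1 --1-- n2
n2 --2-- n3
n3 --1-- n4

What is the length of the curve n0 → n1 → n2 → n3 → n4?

Arc length = 2 + 1 + 2 + 1 = 6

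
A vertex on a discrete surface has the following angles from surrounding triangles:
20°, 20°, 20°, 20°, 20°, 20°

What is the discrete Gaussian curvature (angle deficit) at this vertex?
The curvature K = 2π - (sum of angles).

Sum of angles = 120°. K = 360° - 120° = 240°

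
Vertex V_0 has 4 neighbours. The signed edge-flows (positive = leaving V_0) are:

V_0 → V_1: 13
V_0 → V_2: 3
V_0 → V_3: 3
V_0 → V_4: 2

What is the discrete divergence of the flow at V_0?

Divergence = sum of outgoing flows = 13 + 3 + 3 + 2 = 21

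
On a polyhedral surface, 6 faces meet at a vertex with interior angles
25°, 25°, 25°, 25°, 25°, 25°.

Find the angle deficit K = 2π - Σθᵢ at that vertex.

Sum of angles = 150°. K = 360° - 150° = 210°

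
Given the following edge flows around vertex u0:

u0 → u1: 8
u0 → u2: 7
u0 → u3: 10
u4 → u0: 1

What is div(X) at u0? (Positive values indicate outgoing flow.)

Divergence = sum of outgoing flows = 8 + 7 + 10 + (-1) = 24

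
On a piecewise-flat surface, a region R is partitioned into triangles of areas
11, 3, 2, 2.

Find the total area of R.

11 + 3 + 2 + 2 = 18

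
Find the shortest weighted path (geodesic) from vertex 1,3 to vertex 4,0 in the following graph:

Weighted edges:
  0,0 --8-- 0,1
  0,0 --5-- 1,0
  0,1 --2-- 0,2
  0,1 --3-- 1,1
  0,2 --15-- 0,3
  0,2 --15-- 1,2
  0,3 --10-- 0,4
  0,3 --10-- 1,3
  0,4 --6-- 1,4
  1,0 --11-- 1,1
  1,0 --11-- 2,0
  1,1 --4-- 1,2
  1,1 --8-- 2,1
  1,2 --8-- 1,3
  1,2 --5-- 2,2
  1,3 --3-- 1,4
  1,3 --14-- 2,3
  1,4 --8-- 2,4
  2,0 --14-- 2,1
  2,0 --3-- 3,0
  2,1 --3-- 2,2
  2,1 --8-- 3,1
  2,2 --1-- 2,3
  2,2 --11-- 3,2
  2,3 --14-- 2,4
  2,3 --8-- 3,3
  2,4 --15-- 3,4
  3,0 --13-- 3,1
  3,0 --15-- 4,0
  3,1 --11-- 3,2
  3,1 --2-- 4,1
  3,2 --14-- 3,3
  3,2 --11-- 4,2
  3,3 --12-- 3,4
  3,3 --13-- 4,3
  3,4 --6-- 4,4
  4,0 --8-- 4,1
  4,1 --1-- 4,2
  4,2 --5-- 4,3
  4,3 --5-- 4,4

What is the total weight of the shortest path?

Shortest path: 1,3 → 1,2 → 2,2 → 2,1 → 3,1 → 4,1 → 4,0, total weight = 34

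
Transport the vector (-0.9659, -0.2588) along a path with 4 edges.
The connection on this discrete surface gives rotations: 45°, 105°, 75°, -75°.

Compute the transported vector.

Total rotation: 45° + 105° + 75° + (-75°) = 150°. Final vector: (0.9659, -0.2588)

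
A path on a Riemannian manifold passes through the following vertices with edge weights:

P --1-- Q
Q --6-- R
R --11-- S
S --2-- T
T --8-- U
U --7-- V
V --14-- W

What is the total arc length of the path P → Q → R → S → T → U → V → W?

Arc length = 1 + 6 + 11 + 2 + 8 + 7 + 14 = 49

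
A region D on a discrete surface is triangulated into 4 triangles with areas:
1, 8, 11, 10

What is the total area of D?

1 + 8 + 11 + 10 = 30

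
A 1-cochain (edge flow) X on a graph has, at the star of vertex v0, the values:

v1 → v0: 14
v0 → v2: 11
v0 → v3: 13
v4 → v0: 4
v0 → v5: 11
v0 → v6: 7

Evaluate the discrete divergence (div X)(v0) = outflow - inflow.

Divergence = sum of outgoing flows = (-14) + 11 + 13 + (-4) + 11 + 7 = 24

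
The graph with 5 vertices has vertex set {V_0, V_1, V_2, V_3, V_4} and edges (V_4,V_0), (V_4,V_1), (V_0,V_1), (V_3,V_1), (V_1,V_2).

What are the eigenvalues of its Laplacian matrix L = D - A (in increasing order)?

Degrees: deg(V_0) = 2, deg(V_1) = 4, deg(V_2) = 1, deg(V_3) = 1, deg(V_4) = 2.
L = D − A with rows/columns ordered (V_0, V_1, V_2, V_3, V_4):
  [ 2, -1,  0,  0, -1]
  [-1,  4, -1, -1, -1]
  [ 0, -1,  1,  0,  0]
  [ 0, -1,  0,  1,  0]
  [-1, -1,  0,  0,  2]
Characteristic polynomial: det(λI − L) = λ(λ − 1)²(λ − 3)(λ − 5).
Roots: λ = 0; (λ − 1) = 0 ⇒ λ = 1 (multiplicity 2); (λ − 3) = 0 ⇒ λ = 3; (λ − 5) = 0 ⇒ λ = 5.
(Check: the roots sum (with multiplicity) to 10, matching trace L = Σdeg = 2·5 = 10.)
Laplacian eigenvalues (increasing order): [0.0, 1.0, 1.0, 3.0, 5.0]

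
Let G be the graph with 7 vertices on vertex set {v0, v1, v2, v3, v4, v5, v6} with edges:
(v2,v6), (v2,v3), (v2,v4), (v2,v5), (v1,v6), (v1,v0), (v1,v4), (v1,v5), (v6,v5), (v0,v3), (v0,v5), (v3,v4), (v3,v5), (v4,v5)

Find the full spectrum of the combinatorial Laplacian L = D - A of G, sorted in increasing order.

Degrees: deg(v0) = 3, deg(v1) = 4, deg(v2) = 4, deg(v3) = 4, deg(v4) = 4, deg(v5) = 6, deg(v6) = 3.
L = D − A with rows/columns ordered (v0, v1, v2, v3, v4, v5, v6):
  [ 3, -1,  0, -1,  0, -1,  0]
  [-1,  4,  0,  0, -1, -1, -1]
  [ 0,  0,  4, -1, -1, -1, -1]
  [-1,  0, -1,  4, -1, -1,  0]
  [ 0, -1, -1, -1,  4, -1,  0]
  [-1, -1, -1, -1, -1,  6, -1]
  [ 0, -1, -1,  0,  0, -1,  3]
Characteristic polynomial: det(λI − L) = λ(λ² − 8λ + 14)(λ − 3)(λ − 4)(λ − 6)(λ − 7).
Roots: λ = 0; (λ² − 8λ + 14) = 0 ⇒ λ = 4 ± √2 ≈ 2.5858, 5.4142; (λ − 3) = 0 ⇒ λ = 3; (λ − 4) = 0 ⇒ λ = 4; (λ − 6) = 0 ⇒ λ = 6; (λ − 7) = 0 ⇒ λ = 7.
(Check: the roots sum (with multiplicity) to 28, matching trace L = Σdeg = 2·14 = 28.)
Laplacian eigenvalues (increasing order): [0.0, 2.5858, 3.0, 4.0, 5.4142, 6.0, 7.0]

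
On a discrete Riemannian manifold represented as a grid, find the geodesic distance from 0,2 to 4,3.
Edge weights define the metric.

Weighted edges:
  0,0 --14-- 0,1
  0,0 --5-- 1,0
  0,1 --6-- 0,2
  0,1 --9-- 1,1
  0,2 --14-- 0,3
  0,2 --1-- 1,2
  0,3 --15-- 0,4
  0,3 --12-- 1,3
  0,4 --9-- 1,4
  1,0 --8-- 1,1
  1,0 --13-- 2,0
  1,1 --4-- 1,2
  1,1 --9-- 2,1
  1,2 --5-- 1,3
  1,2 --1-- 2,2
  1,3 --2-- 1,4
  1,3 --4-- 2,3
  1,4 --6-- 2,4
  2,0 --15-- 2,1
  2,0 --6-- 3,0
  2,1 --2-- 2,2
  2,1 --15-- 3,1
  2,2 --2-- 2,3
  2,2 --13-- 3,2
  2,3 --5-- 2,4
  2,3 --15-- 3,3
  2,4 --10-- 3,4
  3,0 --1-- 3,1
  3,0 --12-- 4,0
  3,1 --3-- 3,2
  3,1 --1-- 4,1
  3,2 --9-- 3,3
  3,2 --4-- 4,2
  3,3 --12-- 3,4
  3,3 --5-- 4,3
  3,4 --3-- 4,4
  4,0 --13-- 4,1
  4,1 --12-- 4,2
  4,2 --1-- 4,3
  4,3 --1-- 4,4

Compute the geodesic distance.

Shortest path: 0,2 → 1,2 → 2,2 → 3,2 → 4,2 → 4,3, total weight = 20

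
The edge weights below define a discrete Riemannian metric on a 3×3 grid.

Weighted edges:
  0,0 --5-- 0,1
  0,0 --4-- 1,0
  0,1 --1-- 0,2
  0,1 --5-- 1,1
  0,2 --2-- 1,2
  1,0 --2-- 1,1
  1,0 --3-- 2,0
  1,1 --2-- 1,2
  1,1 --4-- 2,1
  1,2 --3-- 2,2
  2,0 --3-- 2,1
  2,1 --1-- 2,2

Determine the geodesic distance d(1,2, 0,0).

Shortest path: 1,2 → 0,2 → 0,1 → 0,0, total weight = 8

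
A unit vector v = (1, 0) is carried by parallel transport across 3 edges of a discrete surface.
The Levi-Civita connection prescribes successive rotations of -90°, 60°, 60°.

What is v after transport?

Total rotation: (-90°) + 60° + 60° = 30°. Final vector: (0.8660, 0.5000)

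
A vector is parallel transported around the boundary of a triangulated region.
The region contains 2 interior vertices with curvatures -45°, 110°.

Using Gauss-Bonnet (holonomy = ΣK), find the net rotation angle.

Holonomy = total enclosed curvature = (-45°) + 110° = 65°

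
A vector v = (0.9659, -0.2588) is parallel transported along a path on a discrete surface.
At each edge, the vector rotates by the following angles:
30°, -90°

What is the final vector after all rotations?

Total rotation: 30° + (-90°) = -60°. Final vector: (0.2588, -0.9659)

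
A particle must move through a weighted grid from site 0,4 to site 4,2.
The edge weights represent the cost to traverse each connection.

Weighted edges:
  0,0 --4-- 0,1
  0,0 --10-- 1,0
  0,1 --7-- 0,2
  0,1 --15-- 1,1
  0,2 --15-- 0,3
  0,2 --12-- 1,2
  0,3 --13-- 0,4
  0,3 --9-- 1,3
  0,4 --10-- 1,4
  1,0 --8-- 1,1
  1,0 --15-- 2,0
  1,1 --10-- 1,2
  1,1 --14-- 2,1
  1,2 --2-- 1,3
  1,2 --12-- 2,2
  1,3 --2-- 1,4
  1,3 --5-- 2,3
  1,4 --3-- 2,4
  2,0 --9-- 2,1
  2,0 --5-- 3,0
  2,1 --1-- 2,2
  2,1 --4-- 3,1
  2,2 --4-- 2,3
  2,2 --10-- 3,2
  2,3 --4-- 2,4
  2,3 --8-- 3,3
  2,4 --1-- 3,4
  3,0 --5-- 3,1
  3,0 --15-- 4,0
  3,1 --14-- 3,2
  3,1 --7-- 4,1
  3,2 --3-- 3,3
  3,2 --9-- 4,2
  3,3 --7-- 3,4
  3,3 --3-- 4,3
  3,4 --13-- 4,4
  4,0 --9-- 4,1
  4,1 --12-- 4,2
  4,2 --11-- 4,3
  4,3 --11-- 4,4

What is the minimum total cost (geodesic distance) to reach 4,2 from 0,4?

Shortest path: 0,4 → 1,4 → 2,4 → 3,4 → 3,3 → 3,2 → 4,2, total weight = 33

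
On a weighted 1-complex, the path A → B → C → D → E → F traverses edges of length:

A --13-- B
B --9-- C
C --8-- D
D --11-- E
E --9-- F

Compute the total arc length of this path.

Arc length = 13 + 9 + 8 + 11 + 9 = 50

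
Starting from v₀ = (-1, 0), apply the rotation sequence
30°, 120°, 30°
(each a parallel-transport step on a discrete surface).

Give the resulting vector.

Total rotation: 30° + 120° + 30° = 180°. Final vector: (1, 0)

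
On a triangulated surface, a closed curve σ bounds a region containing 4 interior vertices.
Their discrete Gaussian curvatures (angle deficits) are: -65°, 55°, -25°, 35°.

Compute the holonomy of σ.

Holonomy = total enclosed curvature = (-65°) + 55° + (-25°) + 35° = 0°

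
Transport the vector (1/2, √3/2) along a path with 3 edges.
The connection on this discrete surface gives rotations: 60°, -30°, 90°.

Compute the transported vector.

Total rotation: 60° + (-30°) + 90° = 120°. Final vector: (-1, 0)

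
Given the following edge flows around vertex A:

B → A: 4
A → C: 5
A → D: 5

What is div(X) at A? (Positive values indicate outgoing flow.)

Divergence = sum of outgoing flows = (-4) + 5 + 5 = 6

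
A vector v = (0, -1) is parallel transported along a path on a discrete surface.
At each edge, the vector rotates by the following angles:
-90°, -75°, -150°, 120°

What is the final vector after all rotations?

Total rotation: (-90°) + (-75°) + (-150°) + 120° = -195° ≡ 165° (mod 360°). Final vector: (0.2588, 0.9659)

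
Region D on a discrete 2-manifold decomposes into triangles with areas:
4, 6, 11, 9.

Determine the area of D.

4 + 6 + 11 + 9 = 30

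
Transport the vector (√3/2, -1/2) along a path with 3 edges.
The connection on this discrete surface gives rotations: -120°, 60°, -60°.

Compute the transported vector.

Total rotation: (-120°) + 60° + (-60°) = -120°. Final vector: (-0.8660, -0.5000)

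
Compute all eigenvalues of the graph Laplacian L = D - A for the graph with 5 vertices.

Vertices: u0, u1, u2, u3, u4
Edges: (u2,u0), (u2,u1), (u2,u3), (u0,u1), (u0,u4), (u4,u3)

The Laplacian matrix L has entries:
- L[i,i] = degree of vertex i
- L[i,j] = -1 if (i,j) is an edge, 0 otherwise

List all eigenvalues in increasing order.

Degrees: deg(u0) = 3, deg(u1) = 2, deg(u2) = 3, deg(u3) = 2, deg(u4) = 2.
L = D − A with rows/columns ordered (u0, u1, u2, u3, u4):
  [ 3, -1, -1,  0, -1]
  [-1,  2, -1,  0,  0]
  [-1, -1,  3, -1,  0]
  [ 0,  0, -1,  2, -1]
  [-1,  0,  0, -1,  2]
Characteristic polynomial: det(λI − L) = λ(λ² − 5λ + 5)(λ² − 7λ + 11).
Roots: λ = 0; (λ² − 5λ + 5) = 0 ⇒ λ = (5 ± √5)/2 ≈ 1.382, 3.618; (λ² − 7λ + 11) = 0 ⇒ λ = (7 ± √5)/2 ≈ 2.382, 4.618.
(Check: the roots sum (with multiplicity) to 12, matching trace L = Σdeg = 2·6 = 12.)
Laplacian eigenvalues (increasing order): [0.0, 1.382, 2.382, 3.618, 4.618]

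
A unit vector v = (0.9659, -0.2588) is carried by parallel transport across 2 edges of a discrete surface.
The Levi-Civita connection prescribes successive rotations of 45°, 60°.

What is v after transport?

Total rotation: 45° + 60° = 105°. Final vector: (0, 1)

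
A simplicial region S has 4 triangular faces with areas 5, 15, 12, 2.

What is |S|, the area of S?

5 + 15 + 12 + 2 = 34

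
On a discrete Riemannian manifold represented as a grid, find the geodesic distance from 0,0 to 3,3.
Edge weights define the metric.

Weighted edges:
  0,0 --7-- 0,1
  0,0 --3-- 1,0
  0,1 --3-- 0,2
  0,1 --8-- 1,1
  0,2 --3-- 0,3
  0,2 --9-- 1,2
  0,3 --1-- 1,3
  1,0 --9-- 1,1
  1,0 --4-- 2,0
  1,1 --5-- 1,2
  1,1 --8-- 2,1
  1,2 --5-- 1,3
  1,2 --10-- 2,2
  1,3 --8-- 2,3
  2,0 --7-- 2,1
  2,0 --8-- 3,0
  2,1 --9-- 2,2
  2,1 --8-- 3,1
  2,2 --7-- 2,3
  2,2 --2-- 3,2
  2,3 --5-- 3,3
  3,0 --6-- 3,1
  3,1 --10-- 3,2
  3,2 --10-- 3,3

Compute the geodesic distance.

Shortest path: 0,0 → 0,1 → 0,2 → 0,3 → 1,3 → 2,3 → 3,3, total weight = 27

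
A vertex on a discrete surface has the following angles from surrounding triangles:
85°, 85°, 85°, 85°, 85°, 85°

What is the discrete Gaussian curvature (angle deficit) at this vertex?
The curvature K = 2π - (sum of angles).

Sum of angles = 510°. K = 360° - 510° = -150°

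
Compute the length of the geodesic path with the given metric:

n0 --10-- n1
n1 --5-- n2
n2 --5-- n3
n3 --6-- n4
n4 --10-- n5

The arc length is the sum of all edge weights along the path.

Arc length = 10 + 5 + 5 + 6 + 10 = 36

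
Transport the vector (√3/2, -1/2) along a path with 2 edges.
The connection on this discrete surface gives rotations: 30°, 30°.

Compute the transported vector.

Total rotation: 30° + 30° = 60°. Final vector: (0.8660, 0.5000)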